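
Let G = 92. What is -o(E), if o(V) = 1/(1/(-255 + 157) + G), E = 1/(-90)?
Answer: -98/9015 ≈ -0.010871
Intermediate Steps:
E = -1/90 ≈ -0.011111
o(V) = 98/9015 (o(V) = 1/(1/(-255 + 157) + 92) = 1/(1/(-98) + 92) = 1/(-1/98 + 92) = 1/(9015/98) = 98/9015)
-o(E) = -1*98/9015 = -98/9015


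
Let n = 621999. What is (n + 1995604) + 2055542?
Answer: 4673145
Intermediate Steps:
(n + 1995604) + 2055542 = (621999 + 1995604) + 2055542 = 2617603 + 2055542 = 4673145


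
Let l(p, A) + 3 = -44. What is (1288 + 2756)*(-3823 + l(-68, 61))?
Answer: -15650280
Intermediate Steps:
l(p, A) = -47 (l(p, A) = -3 - 44 = -47)
(1288 + 2756)*(-3823 + l(-68, 61)) = (1288 + 2756)*(-3823 - 47) = 4044*(-3870) = -15650280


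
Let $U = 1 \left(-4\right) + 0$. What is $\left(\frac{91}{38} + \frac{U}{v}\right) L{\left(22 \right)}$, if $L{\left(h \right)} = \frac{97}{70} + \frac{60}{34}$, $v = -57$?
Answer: $\frac{1053469}{135660} \approx 7.7655$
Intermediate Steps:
$U = -4$ ($U = -4 + 0 = -4$)
$L{\left(h \right)} = \frac{3749}{1190}$ ($L{\left(h \right)} = 97 \cdot \frac{1}{70} + 60 \cdot \frac{1}{34} = \frac{97}{70} + \frac{30}{17} = \frac{3749}{1190}$)
$\left(\frac{91}{38} + \frac{U}{v}\right) L{\left(22 \right)} = \left(\frac{91}{38} - \frac{4}{-57}\right) \frac{3749}{1190} = \left(91 \cdot \frac{1}{38} - - \frac{4}{57}\right) \frac{3749}{1190} = \left(\frac{91}{38} + \frac{4}{57}\right) \frac{3749}{1190} = \frac{281}{114} \cdot \frac{3749}{1190} = \frac{1053469}{135660}$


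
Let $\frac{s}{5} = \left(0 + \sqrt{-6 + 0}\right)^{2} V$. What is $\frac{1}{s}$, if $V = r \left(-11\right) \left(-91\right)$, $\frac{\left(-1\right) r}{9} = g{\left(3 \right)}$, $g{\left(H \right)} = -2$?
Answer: $- \frac{1}{540540} \approx -1.85 \cdot 10^{-6}$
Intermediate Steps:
$r = 18$ ($r = \left(-9\right) \left(-2\right) = 18$)
$V = 18018$ ($V = 18 \left(-11\right) \left(-91\right) = \left(-198\right) \left(-91\right) = 18018$)
$s = -540540$ ($s = 5 \left(0 + \sqrt{-6 + 0}\right)^{2} \cdot 18018 = 5 \left(0 + \sqrt{-6}\right)^{2} \cdot 18018 = 5 \left(0 + i \sqrt{6}\right)^{2} \cdot 18018 = 5 \left(i \sqrt{6}\right)^{2} \cdot 18018 = 5 \left(\left(-6\right) 18018\right) = 5 \left(-108108\right) = -540540$)
$\frac{1}{s} = \frac{1}{-540540} = - \frac{1}{540540}$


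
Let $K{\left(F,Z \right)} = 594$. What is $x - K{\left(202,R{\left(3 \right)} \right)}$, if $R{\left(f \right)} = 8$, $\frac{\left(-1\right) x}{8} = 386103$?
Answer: $-3089418$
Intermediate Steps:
$x = -3088824$ ($x = \left(-8\right) 386103 = -3088824$)
$x - K{\left(202,R{\left(3 \right)} \right)} = -3088824 - 594 = -3089418$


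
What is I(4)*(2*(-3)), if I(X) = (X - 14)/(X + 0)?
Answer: 15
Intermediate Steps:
I(X) = (-14 + X)/X
I(4)*(2*(-3)) = ((-14 + 4)/4)*(2*(-3)) = ((¼)*(-10))*(-6) = -5/2*(-6) = 15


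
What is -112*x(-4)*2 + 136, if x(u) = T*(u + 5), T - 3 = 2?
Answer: -984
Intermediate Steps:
T = 5 (T = 3 + 2 = 5)
x(u) = 25 + 5*u (x(u) = 5*(u + 5) = 5*(5 + u) = 25 + 5*u)
-112*x(-4)*2 + 136 = -112*(25 + 5*(-4))*2 + 136 = -112*(25 - 20)*2 + 136 = -560*2 + 136 = -112*10 + 136 = -1120 + 136 = -984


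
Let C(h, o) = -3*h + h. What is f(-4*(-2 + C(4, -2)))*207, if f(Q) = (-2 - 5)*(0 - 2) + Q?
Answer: 11178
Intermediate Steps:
C(h, o) = -2*h
f(Q) = 14 + Q (f(Q) = -7*(-2) + Q = 14 + Q)
f(-4*(-2 + C(4, -2)))*207 = (14 - 4*(-2 - 2*4))*207 = (14 - 4*(-2 - 8))*207 = (14 - 4*(-10))*207 = (14 + 40)*207 = 54*207 = 11178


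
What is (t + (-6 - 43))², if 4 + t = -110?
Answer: 26569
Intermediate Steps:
t = -114 (t = -4 - 110 = -114)
(t + (-6 - 43))² = (-114 + (-6 - 43))² = (-114 - 49)² = (-163)² = 26569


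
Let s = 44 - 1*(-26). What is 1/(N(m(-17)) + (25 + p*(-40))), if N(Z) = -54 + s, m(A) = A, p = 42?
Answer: -1/1639 ≈ -0.00061013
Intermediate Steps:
s = 70 (s = 44 + 26 = 70)
N(Z) = 16 (N(Z) = -54 + 70 = 16)
1/(N(m(-17)) + (25 + p*(-40))) = 1/(16 + (25 + 42*(-40))) = 1/(16 + (25 - 1680)) = 1/(16 - 1655) = 1/(-1639) = -1/1639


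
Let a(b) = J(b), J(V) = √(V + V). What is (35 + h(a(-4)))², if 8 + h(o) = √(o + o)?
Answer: (27 + 2*2^(¼)*√I)² ≈ 819.82 + 96.474*I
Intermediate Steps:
J(V) = √2*√V (J(V) = √(2*V) = √2*√V)
a(b) = √2*√b
h(o) = -8 + √2*√o (h(o) = -8 + √(o + o) = -8 + √(2*o) = -8 + √2*√o)
(35 + h(a(-4)))² = (35 + (-8 + √2*√(√2*√(-4))))² = (35 + (-8 + √2*√(√2*(2*I))))² = (35 + (-8 + √2*√(2*I*√2)))² = (35 + (-8 + √2*(2^(¾)*√I)))² = (35 + (-8 + 2*2^(¼)*√I))² = (27 + 2*2^(¼)*√I)²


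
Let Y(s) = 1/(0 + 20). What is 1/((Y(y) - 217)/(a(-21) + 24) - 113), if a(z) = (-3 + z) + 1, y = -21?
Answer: -20/6599 ≈ -0.0030308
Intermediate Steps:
Y(s) = 1/20
a(z) = -2 + z
1/((Y(y) - 217)/(a(-21) + 24) - 113) = 1/((1/20 - 217)/((-2 - 21) + 24) - 113) = 1/(-4339/(20*(-23 + 24)) - 113) = 1/(-4339/20/1 - 113) = 1/(-4339/20*1 - 113) = 1/(-4339/20 - 113) = 1/(-6599/20) = -20/6599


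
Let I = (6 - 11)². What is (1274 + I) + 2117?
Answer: 3416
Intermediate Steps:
I = 25 (I = (-5)² = 25)
(1274 + I) + 2117 = (1274 + 25) + 2117 = 1299 + 2117 = 3416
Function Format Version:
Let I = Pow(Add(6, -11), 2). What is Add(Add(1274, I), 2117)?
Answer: 3416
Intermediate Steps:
I = 25 (I = Pow(-5, 2) = 25)
Add(Add(1274, I), 2117) = Add(Add(1274, 25), 2117) = Add(1299, 2117) = 3416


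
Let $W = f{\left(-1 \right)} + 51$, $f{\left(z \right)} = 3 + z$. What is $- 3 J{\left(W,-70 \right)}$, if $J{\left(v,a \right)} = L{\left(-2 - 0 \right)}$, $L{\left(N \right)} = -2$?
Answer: $6$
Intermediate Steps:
$W = 53$ ($W = \left(3 - 1\right) + 51 = 2 + 51 = 53$)
$J{\left(v,a \right)} = -2$
$- 3 J{\left(W,-70 \right)} = \left(-3\right) \left(-2\right) = 6$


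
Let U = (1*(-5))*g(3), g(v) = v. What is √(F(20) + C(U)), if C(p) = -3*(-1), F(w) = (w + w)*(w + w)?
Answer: √1603 ≈ 40.037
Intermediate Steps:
F(w) = 4*w² (F(w) = (2*w)*(2*w) = 4*w²)
U = -15 (U = (1*(-5))*3 = -5*3 = -15)
C(p) = 3
√(F(20) + C(U)) = √(4*20² + 3) = √(4*400 + 3) = √(1600 + 3) = √1603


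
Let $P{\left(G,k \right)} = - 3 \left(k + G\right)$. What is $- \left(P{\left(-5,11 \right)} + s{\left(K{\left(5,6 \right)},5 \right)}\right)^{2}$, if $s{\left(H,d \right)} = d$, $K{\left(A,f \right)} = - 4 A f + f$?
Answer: $-169$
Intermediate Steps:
$K{\left(A,f \right)} = f - 4 A f$ ($K{\left(A,f \right)} = - 4 A f + f = f - 4 A f$)
$P{\left(G,k \right)} = - 3 G - 3 k$ ($P{\left(G,k \right)} = - 3 \left(G + k\right) = - 3 G - 3 k$)
$- \left(P{\left(-5,11 \right)} + s{\left(K{\left(5,6 \right)},5 \right)}\right)^{2} = - \left(\left(\left(-3\right) \left(-5\right) - 33\right) + 5\right)^{2} = - \left(\left(15 - 33\right) + 5\right)^{2} = - \left(-18 + 5\right)^{2} = - \left(-13\right)^{2} = \left(-1\right) 169 = -169$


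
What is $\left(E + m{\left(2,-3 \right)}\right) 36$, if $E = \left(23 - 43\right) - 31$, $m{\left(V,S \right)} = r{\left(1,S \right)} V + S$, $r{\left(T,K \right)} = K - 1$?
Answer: $-2232$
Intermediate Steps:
$r{\left(T,K \right)} = -1 + K$ ($r{\left(T,K \right)} = K - 1 = -1 + K$)
$m{\left(V,S \right)} = S + V \left(-1 + S\right)$ ($m{\left(V,S \right)} = \left(-1 + S\right) V + S = V \left(-1 + S\right) + S = S + V \left(-1 + S\right)$)
$E = -51$ ($E = -20 - 31 = -51$)
$\left(E + m{\left(2,-3 \right)}\right) 36 = \left(-51 + \left(-3 + 2 \left(-1 - 3\right)\right)\right) 36 = \left(-51 + \left(-3 + 2 \left(-4\right)\right)\right) 36 = \left(-51 - 11\right) 36 = \left(-62\right) 36 = -2232$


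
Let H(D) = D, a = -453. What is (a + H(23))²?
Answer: 184900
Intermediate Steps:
(a + H(23))² = (-453 + 23)² = (-430)² = 184900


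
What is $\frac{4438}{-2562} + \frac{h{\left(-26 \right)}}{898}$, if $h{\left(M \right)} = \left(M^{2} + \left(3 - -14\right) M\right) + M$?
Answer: $- \frac{123301}{82167} \approx -1.5006$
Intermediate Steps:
$h{\left(M \right)} = M^{2} + 18 M$ ($h{\left(M \right)} = \left(M^{2} + \left(3 + 14\right) M\right) + M = \left(M^{2} + 17 M\right) + M = M^{2} + 18 M$)
$\frac{4438}{-2562} + \frac{h{\left(-26 \right)}}{898} = \frac{4438}{-2562} + \frac{\left(-26\right) \left(18 - 26\right)}{898} = 4438 \left(- \frac{1}{2562}\right) + \left(-26\right) \left(-8\right) \frac{1}{898} = - \frac{317}{183} + 208 \cdot \frac{1}{898} = - \frac{317}{183} + \frac{104}{449} = - \frac{123301}{82167}$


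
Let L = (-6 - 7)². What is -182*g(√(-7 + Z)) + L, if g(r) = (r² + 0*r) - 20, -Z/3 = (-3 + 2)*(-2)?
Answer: 6175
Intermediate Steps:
Z = -6 (Z = -3*(-3 + 2)*(-2) = -(-3)*(-2) = -3*2 = -6)
L = 169 (L = (-13)² = 169)
g(r) = -20 + r² (g(r) = (r² + 0) - 20 = r² - 20 = -20 + r²)
-182*g(√(-7 + Z)) + L = -182*(-20 + (√(-7 - 6))²) + 169 = -182*(-20 + (√(-13))²) + 169 = -182*(-20 + (I*√13)²) + 169 = -182*(-20 - 13) + 169 = -182*(-33) + 169 = 6006 + 169 = 6175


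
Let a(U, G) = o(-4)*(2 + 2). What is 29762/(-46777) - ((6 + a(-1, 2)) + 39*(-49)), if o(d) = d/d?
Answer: 88893315/46777 ≈ 1900.4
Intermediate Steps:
o(d) = 1
a(U, G) = 4 (a(U, G) = 1*(2 + 2) = 1*4 = 4)
29762/(-46777) - ((6 + a(-1, 2)) + 39*(-49)) = 29762/(-46777) - ((6 + 4) + 39*(-49)) = 29762*(-1/46777) - (10 - 1911) = -29762/46777 - 1*(-1901) = -29762/46777 + 1901 = 88893315/46777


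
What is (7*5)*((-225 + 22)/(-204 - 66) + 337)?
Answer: 638351/54 ≈ 11821.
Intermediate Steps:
(7*5)*((-225 + 22)/(-204 - 66) + 337) = 35*(-203/(-270) + 337) = 35*(-203*(-1/270) + 337) = 35*(203/270 + 337) = 35*(91193/270) = 638351/54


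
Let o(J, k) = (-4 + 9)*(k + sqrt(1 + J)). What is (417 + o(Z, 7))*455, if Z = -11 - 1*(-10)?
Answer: 205660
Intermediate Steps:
Z = -1 (Z = -11 + 10 = -1)
o(J, k) = 5*k + 5*sqrt(1 + J) (o(J, k) = 5*(k + sqrt(1 + J)) = 5*k + 5*sqrt(1 + J))
(417 + o(Z, 7))*455 = (417 + (5*7 + 5*sqrt(1 - 1)))*455 = (417 + (35 + 5*sqrt(0)))*455 = (417 + (35 + 5*0))*455 = (417 + (35 + 0))*455 = (417 + 35)*455 = 452*455 = 205660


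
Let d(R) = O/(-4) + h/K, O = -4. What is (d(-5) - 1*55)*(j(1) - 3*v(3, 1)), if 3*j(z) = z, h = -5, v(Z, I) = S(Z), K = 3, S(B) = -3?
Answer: -4676/9 ≈ -519.56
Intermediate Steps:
v(Z, I) = -3
j(z) = z/3
d(R) = -⅔ (d(R) = -4/(-4) - 5/3 = -4*(-¼) - 5*⅓ = 1 - 5/3 = -⅔)
(d(-5) - 1*55)*(j(1) - 3*v(3, 1)) = (-⅔ - 1*55)*((⅓)*1 - 3*(-3)) = (-⅔ - 55)*(⅓ + 9) = -167/3*28/3 = -4676/9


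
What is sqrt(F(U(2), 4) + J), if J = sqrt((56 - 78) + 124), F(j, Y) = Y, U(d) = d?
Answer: sqrt(4 + sqrt(102)) ≈ 3.7549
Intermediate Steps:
J = sqrt(102) (J = sqrt(-22 + 124) = sqrt(102) ≈ 10.100)
sqrt(F(U(2), 4) + J) = sqrt(4 + sqrt(102))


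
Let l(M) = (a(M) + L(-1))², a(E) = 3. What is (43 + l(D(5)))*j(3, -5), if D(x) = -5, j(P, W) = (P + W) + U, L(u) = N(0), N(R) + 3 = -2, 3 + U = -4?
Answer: -423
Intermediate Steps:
U = -7 (U = -3 - 4 = -7)
N(R) = -5 (N(R) = -3 - 2 = -5)
L(u) = -5
j(P, W) = -7 + P + W (j(P, W) = (P + W) - 7 = -7 + P + W)
l(M) = 4 (l(M) = (3 - 5)² = (-2)² = 4)
(43 + l(D(5)))*j(3, -5) = (43 + 4)*(-7 + 3 - 5) = 47*(-9) = -423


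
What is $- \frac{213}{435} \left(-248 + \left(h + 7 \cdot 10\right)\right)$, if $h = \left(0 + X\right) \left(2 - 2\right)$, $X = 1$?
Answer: $\frac{12638}{145} \approx 87.159$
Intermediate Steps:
$h = 0$ ($h = \left(0 + 1\right) \left(2 - 2\right) = 1 \cdot 0 = 0$)
$- \frac{213}{435} \left(-248 + \left(h + 7 \cdot 10\right)\right) = - \frac{213}{435} \left(-248 + \left(0 + 7 \cdot 10\right)\right) = \left(-213\right) \frac{1}{435} \left(-248 + \left(0 + 70\right)\right) = - \frac{71 \left(-248 + 70\right)}{145} = \left(- \frac{71}{145}\right) \left(-178\right) = \frac{12638}{145}$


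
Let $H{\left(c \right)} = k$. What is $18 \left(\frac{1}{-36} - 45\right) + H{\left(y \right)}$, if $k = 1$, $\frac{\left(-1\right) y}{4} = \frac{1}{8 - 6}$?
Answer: $- \frac{1619}{2} \approx -809.5$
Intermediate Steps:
$y = -2$ ($y = - \frac{4}{8 - 6} = - \frac{4}{2} = \left(-4\right) \frac{1}{2} = -2$)
$H{\left(c \right)} = 1$
$18 \left(\frac{1}{-36} - 45\right) + H{\left(y \right)} = 18 \left(\frac{1}{-36} - 45\right) + 1 = 18 \left(- \frac{1}{36} - 45\right) + 1 = 18 \left(- \frac{1621}{36}\right) + 1 = - \frac{1621}{2} + 1 = - \frac{1619}{2}$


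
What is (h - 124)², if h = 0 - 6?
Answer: 16900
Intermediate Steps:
h = -6
(h - 124)² = (-6 - 124)² = (-130)² = 16900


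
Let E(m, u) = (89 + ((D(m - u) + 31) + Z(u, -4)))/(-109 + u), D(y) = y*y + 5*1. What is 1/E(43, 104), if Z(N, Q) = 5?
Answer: -5/3851 ≈ -0.0012984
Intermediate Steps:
D(y) = 5 + y² (D(y) = y² + 5 = 5 + y²)
E(m, u) = (130 + (m - u)²)/(-109 + u) (E(m, u) = (89 + (((5 + (m - u)²) + 31) + 5))/(-109 + u) = (89 + ((36 + (m - u)²) + 5))/(-109 + u) = (89 + (41 + (m - u)²))/(-109 + u) = (130 + (m - u)²)/(-109 + u))
1/E(43, 104) = 1/((130 + (43 - 1*104)²)/(-109 + 104)) = 1/((130 + (43 - 104)²)/(-5)) = 1/(-(130 + (-61)²)/5) = 1/(-(130 + 3721)/5) = 1/(-⅕*3851) = 1/(-3851/5) = -5/3851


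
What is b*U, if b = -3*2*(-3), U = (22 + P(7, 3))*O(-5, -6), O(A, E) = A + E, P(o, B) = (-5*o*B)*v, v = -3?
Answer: -66726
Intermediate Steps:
P(o, B) = 15*B*o (P(o, B) = -5*o*B*(-3) = -5*B*o*(-3) = 15*B*o)
U = -3707 (U = (22 + 15*3*7)*(-5 - 6) = (22 + 315)*(-11) = 337*(-11) = -3707)
b = 18 (b = -6*(-3) = 18)
b*U = 18*(-3707) = -66726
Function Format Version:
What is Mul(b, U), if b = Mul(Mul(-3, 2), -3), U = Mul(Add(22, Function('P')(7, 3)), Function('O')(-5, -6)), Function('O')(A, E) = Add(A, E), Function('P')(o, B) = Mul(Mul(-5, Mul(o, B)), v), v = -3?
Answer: -66726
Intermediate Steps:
Function('P')(o, B) = Mul(15, B, o) (Function('P')(o, B) = Mul(Mul(-5, Mul(o, B)), -3) = Mul(Mul(-5, Mul(B, o)), -3) = Mul(Mul(-5, B, o), -3) = Mul(15, B, o))
U = -3707 (U = Mul(Add(22, Mul(15, 3, 7)), Add(-5, -6)) = Mul(Add(22, 315), -11) = Mul(337, -11) = -3707)
b = 18 (b = Mul(-6, -3) = 18)
Mul(b, U) = Mul(18, -3707) = -66726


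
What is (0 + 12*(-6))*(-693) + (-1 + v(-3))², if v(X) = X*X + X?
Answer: 49921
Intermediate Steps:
v(X) = X + X² (v(X) = X² + X = X + X²)
(0 + 12*(-6))*(-693) + (-1 + v(-3))² = (0 + 12*(-6))*(-693) + (-1 - 3*(1 - 3))² = (0 - 72)*(-693) + (-1 - 3*(-2))² = -72*(-693) + (-1 + 6)² = 49896 + 5² = 49896 + 25 = 49921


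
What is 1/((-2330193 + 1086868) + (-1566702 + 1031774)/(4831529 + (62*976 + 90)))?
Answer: -4892131/6082509310503 ≈ -8.0430e-7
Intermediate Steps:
1/((-2330193 + 1086868) + (-1566702 + 1031774)/(4831529 + (62*976 + 90))) = 1/(-1243325 - 534928/(4831529 + (60512 + 90))) = 1/(-1243325 - 534928/(4831529 + 60602)) = 1/(-1243325 - 534928/4892131) = 1/(-6082509310503/4892131) = -4892131/6082509310503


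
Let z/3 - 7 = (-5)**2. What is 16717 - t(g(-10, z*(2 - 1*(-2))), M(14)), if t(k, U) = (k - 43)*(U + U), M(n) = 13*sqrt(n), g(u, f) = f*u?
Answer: 16717 + 100958*sqrt(14) ≈ 3.9447e+5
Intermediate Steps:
z = 96 (z = 21 + 3*(-5)**2 = 21 + 3*25 = 21 + 75 = 96)
t(k, U) = 2*U*(-43 + k) (t(k, U) = (-43 + k)*(2*U) = 2*U*(-43 + k))
16717 - t(g(-10, z*(2 - 1*(-2))), M(14)) = 16717 - 2*13*sqrt(14)*(-43 + (96*(2 - 1*(-2)))*(-10)) = 16717 - 2*13*sqrt(14)*(-43 + (96*(2 + 2))*(-10)) = 16717 - 2*13*sqrt(14)*(-43 + (96*4)*(-10)) = 16717 - 2*13*sqrt(14)*(-43 + 384*(-10)) = 16717 - 2*13*sqrt(14)*(-43 - 3840) = 16717 - 2*13*sqrt(14)*(-3883) = 16717 - (-100958)*sqrt(14) = 16717 + 100958*sqrt(14)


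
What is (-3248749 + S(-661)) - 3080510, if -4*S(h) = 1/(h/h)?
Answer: -25317037/4 ≈ -6.3293e+6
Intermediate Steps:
S(h) = -1/4 (S(h) = -1/(4*(h/h)) = -1/4/1 = -1/4*1 = -1/4)
(-3248749 + S(-661)) - 3080510 = (-3248749 - 1/4) - 3080510 = -12994997/4 - 3080510 = -25317037/4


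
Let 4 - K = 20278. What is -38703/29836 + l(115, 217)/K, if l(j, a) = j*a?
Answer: -24664871/9756372 ≈ -2.5281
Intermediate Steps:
K = -20274 (K = 4 - 1*20278 = 4 - 20278 = -20274)
l(j, a) = a*j
-38703/29836 + l(115, 217)/K = -38703/29836 + (217*115)/(-20274) = -38703*1/29836 + 24955*(-1/20274) = -38703/29836 - 805/654 = -24664871/9756372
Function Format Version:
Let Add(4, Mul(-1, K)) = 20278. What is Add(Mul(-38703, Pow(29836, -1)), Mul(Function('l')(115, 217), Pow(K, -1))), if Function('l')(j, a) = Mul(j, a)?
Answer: Rational(-24664871, 9756372) ≈ -2.5281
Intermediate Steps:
K = -20274 (K = Add(4, Mul(-1, 20278)) = Add(4, -20278) = -20274)
Function('l')(j, a) = Mul(a, j)
Add(Mul(-38703, Pow(29836, -1)), Mul(Function('l')(115, 217), Pow(K, -1))) = Add(Mul(-38703, Pow(29836, -1)), Mul(Mul(217, 115), Pow(-20274, -1))) = Add(Mul(-38703, Rational(1, 29836)), Mul(24955, Rational(-1, 20274))) = Add(Rational(-38703, 29836), Rational(-805, 654)) = Rational(-24664871, 9756372)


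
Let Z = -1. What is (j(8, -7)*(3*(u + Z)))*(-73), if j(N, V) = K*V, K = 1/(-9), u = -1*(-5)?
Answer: -2044/3 ≈ -681.33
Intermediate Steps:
u = 5
K = -1/9 ≈ -0.11111
j(N, V) = -V/9
(j(8, -7)*(3*(u + Z)))*(-73) = ((-1/9*(-7))*(3*(5 - 1)))*(-73) = (7*(3*4)/9)*(-73) = ((7/9)*12)*(-73) = (28/3)*(-73) = -2044/3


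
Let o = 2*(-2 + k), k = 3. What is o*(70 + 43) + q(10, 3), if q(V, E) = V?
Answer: 236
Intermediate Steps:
o = 2 (o = 2*(-2 + 3) = 2*1 = 2)
o*(70 + 43) + q(10, 3) = 2*(70 + 43) + 10 = 2*113 + 10 = 226 + 10 = 236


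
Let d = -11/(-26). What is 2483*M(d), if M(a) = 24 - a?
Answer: 117083/2 ≈ 58542.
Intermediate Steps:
d = 11/26 (d = -11*(-1/26) = 11/26 ≈ 0.42308)
2483*M(d) = 2483*(24 - 1*11/26) = 2483*(24 - 11/26) = 2483*(613/26) = 117083/2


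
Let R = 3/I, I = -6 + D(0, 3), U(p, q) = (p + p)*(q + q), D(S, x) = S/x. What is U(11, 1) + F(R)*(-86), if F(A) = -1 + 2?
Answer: -42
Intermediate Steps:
U(p, q) = 4*p*q (U(p, q) = (2*p)*(2*q) = 4*p*q)
I = -6 (I = -6 + 0/3 = -6 + 0*(⅓) = -6 + 0 = -6)
R = -½ (R = 3/(-6) = 3*(-⅙) = -½ ≈ -0.50000)
F(A) = 1
U(11, 1) + F(R)*(-86) = 4*11*1 + 1*(-86) = 44 - 86 = -42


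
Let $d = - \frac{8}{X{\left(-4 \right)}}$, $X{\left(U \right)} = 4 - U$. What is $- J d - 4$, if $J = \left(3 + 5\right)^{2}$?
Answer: $60$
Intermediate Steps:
$J = 64$ ($J = 8^{2} = 64$)
$d = -1$ ($d = - \frac{8}{4 - -4} = - \frac{8}{4 + 4} = - \frac{8}{8} = \left(-8\right) \frac{1}{8} = -1$)
$- J d - 4 = \left(-1\right) 64 \left(-1\right) - 4 = \left(-64\right) \left(-1\right) - 4 = 64 - 4 = 60$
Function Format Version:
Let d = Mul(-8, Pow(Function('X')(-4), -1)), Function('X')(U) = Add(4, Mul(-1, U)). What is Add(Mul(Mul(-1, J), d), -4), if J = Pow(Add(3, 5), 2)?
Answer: 60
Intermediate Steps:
J = 64 (J = Pow(8, 2) = 64)
d = -1 (d = Mul(-8, Pow(Add(4, Mul(-1, -4)), -1)) = Mul(-8, Pow(Add(4, 4), -1)) = Mul(-8, Pow(8, -1)) = Mul(-8, Rational(1, 8)) = -1)
Add(Mul(Mul(-1, J), d), -4) = Add(Mul(Mul(-1, 64), -1), -4) = Add(Mul(-64, -1), -4) = Add(64, -4) = 60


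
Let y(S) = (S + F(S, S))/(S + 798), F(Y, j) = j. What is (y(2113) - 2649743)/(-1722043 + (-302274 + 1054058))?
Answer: 7713397647/2824423949 ≈ 2.7310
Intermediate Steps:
y(S) = 2*S/(798 + S) (y(S) = (S + S)/(S + 798) = (2*S)/(798 + S) = 2*S/(798 + S))
(y(2113) - 2649743)/(-1722043 + (-302274 + 1054058)) = (2*2113/(798 + 2113) - 2649743)/(-1722043 + (-302274 + 1054058)) = (2*2113/2911 - 2649743)/(-1722043 + 751784) = (2*2113*(1/2911) - 2649743)/(-970259) = (4226/2911 - 2649743)*(-1/970259) = -7713397647/2911*(-1/970259) = 7713397647/2824423949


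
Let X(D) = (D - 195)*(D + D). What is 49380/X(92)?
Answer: -12345/4738 ≈ -2.6055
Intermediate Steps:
X(D) = 2*D*(-195 + D) (X(D) = (-195 + D)*(2*D) = 2*D*(-195 + D))
49380/X(92) = 49380/((2*92*(-195 + 92))) = 49380/((2*92*(-103))) = 49380/(-18952) = 49380*(-1/18952) = -12345/4738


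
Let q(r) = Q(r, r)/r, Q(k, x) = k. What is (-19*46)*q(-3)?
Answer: -874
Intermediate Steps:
q(r) = 1 (q(r) = r/r = 1)
(-19*46)*q(-3) = -19*46*1 = -874*1 = -874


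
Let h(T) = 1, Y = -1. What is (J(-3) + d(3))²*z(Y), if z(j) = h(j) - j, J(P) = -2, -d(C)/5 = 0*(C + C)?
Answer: 8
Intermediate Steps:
d(C) = 0 (d(C) = -0*(C + C) = -0*2*C = -5*0 = 0)
z(j) = 1 - j
(J(-3) + d(3))²*z(Y) = (-2 + 0)²*(1 - 1*(-1)) = (-2)²*(1 + 1) = 4*2 = 8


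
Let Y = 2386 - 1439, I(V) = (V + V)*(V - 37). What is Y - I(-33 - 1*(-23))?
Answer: 7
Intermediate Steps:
I(V) = 2*V*(-37 + V) (I(V) = (2*V)*(-37 + V) = 2*V*(-37 + V))
Y = 947
Y - I(-33 - 1*(-23)) = 947 - 2*(-33 - 1*(-23))*(-37 + (-33 - 1*(-23))) = 947 - 2*(-33 + 23)*(-37 + (-33 + 23)) = 947 - 2*(-10)*(-37 - 10) = 947 - 2*(-10)*(-47) = 947 - 1*940 = 947 - 940 = 7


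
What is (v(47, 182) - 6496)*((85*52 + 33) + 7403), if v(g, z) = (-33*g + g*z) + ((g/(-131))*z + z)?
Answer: 968694480/131 ≈ 7.3946e+6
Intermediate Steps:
v(g, z) = z - 33*g + 130*g*z/131 (v(g, z) = (-33*g + g*z) + ((g*(-1/131))*z + z) = (-33*g + g*z) + ((-g/131)*z + z) = (-33*g + g*z) + (-g*z/131 + z) = (-33*g + g*z) + (z - g*z/131) = z - 33*g + 130*g*z/131)
(v(47, 182) - 6496)*((85*52 + 33) + 7403) = ((182 - 33*47 + (130/131)*47*182) - 6496)*((85*52 + 33) + 7403) = ((182 - 1551 + 1112020/131) - 6496)*((4420 + 33) + 7403) = (932681/131 - 6496)*(4453 + 7403) = (81705/131)*11856 = 968694480/131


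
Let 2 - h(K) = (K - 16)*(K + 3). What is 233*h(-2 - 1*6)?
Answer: -27494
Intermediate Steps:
h(K) = 2 - (-16 + K)*(3 + K) (h(K) = 2 - (K - 16)*(K + 3) = 2 - (-16 + K)*(3 + K))
233*h(-2 - 1*6) = 233*(50 - (-2 - 1*6)**2 + 13*(-2 - 1*6)) = 233*(50 - (-2 - 6)**2 + 13*(-2 - 6)) = 233*(50 - 1*(-8)**2 + 13*(-8)) = 233*(50 - 1*64 - 104) = 233*(50 - 64 - 104) = 233*(-118) = -27494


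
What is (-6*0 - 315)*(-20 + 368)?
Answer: -109620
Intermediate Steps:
(-6*0 - 315)*(-20 + 368) = (0 - 315)*348 = -315*348 = -109620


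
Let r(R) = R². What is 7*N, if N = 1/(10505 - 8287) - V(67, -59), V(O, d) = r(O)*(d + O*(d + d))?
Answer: 555130344517/2218 ≈ 2.5028e+8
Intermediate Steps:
V(O, d) = O²*(d + 2*O*d) (V(O, d) = O²*(d + O*(d + d)) = O²*(d + O*(2*d)) = O²*(d + 2*O*d))
N = 79304334931/2218 (N = 1/(10505 - 8287) - (-59)*67²*(1 + 2*67) = 1/2218 - (-59)*4489*(1 + 134) = 1/2218 - (-59)*4489*135 = 1/2218 - 1*(-35754885) = 1/2218 + 35754885 = 79304334931/2218 ≈ 3.5755e+7)
7*N = 7*(79304334931/2218) = 555130344517/2218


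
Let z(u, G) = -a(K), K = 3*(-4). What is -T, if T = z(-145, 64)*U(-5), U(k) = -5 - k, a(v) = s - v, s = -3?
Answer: 0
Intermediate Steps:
K = -12
a(v) = -3 - v
z(u, G) = -9 (z(u, G) = -(-3 - 1*(-12)) = -(-3 + 12) = -1*9 = -9)
T = 0 (T = -9*(-5 - 1*(-5)) = -9*(-5 + 5) = -9*0 = 0)
-T = -1*0 = 0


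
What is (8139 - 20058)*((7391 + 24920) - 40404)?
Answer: 96460467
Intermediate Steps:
(8139 - 20058)*((7391 + 24920) - 40404) = -11919*(32311 - 40404) = -11919*(-8093) = 96460467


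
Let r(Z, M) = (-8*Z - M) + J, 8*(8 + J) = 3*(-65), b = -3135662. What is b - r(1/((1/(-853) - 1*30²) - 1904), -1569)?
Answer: -60028739693449/19134504 ≈ -3.1372e+6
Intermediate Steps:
J = -259/8 (J = -8 + (3*(-65))/8 = -8 + (⅛)*(-195) = -8 - 195/8 = -259/8 ≈ -32.375)
r(Z, M) = -259/8 - M - 8*Z (r(Z, M) = (-8*Z - M) - 259/8 = (-M - 8*Z) - 259/8 = -259/8 - M - 8*Z)
b - r(1/((1/(-853) - 1*30²) - 1904), -1569) = -3135662 - (-259/8 - 1*(-1569) - 8/((1/(-853) - 1*30²) - 1904)) = -3135662 - (-259/8 + 1569 - 8/((-1/853 - 1*900) - 1904)) = -3135662 - (-259/8 + 1569 - 8/((-1/853 - 900) - 1904)) = -3135662 - (-259/8 + 1569 - 8/(-767701/853 - 1904)) = -3135662 - (-259/8 + 1569 - 8/(-2391813/853)) = -3135662 - (-259/8 + 1569 - 8*(-853/2391813)) = -3135662 - (-259/8 + 1569 + 6824/2391813) = -3135662 - 1*29402611801/19134504 = -3135662 - 29402611801/19134504 = -60028739693449/19134504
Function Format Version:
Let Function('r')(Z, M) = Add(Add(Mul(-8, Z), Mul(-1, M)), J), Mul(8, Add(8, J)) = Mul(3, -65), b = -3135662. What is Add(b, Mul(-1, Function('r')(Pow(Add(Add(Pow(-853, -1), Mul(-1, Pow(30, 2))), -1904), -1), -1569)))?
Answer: Rational(-60028739693449, 19134504) ≈ -3.1372e+6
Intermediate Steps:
J = Rational(-259, 8) (J = Add(-8, Mul(Rational(1, 8), Mul(3, -65))) = Add(-8, Mul(Rational(1, 8), -195)) = Add(-8, Rational(-195, 8)) = Rational(-259, 8) ≈ -32.375)
Function('r')(Z, M) = Add(Rational(-259, 8), Mul(-1, M), Mul(-8, Z)) (Function('r')(Z, M) = Add(Add(Mul(-8, Z), Mul(-1, M)), Rational(-259, 8)) = Add(Add(Mul(-1, M), Mul(-8, Z)), Rational(-259, 8)) = Add(Rational(-259, 8), Mul(-1, M), Mul(-8, Z)))
Add(b, Mul(-1, Function('r')(Pow(Add(Add(Pow(-853, -1), Mul(-1, Pow(30, 2))), -1904), -1), -1569))) = Add(-3135662, Mul(-1, Add(Rational(-259, 8), Mul(-1, -1569), Mul(-8, Pow(Add(Add(Pow(-853, -1), Mul(-1, Pow(30, 2))), -1904), -1))))) = Add(-3135662, Mul(-1, Add(Rational(-259, 8), 1569, Mul(-8, Pow(Add(Add(Rational(-1, 853), Mul(-1, 900)), -1904), -1))))) = Add(-3135662, Mul(-1, Add(Rational(-259, 8), 1569, Mul(-8, Pow(Add(Add(Rational(-1, 853), -900), -1904), -1))))) = Add(-3135662, Mul(-1, Add(Rational(-259, 8), 1569, Mul(-8, Pow(Add(Rational(-767701, 853), -1904), -1))))) = Add(-3135662, Mul(-1, Add(Rational(-259, 8), 1569, Mul(-8, Pow(Rational(-2391813, 853), -1))))) = Add(-3135662, Mul(-1, Add(Rational(-259, 8), 1569, Mul(-8, Rational(-853, 2391813))))) = Add(-3135662, Mul(-1, Add(Rational(-259, 8), 1569, Rational(6824, 2391813)))) = Add(-3135662, Mul(-1, Rational(29402611801, 19134504))) = Add(-3135662, Rational(-29402611801, 19134504)) = Rational(-60028739693449, 19134504)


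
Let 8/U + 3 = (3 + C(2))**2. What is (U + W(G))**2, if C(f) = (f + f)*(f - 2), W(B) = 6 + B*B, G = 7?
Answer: 28561/9 ≈ 3173.4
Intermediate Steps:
W(B) = 6 + B**2
C(f) = 2*f*(-2 + f) (C(f) = (2*f)*(-2 + f) = 2*f*(-2 + f))
U = 4/3 (U = 8/(-3 + (3 + 2*2*(-2 + 2))**2) = 8/(-3 + (3 + 2*2*0)**2) = 8/(-3 + (3 + 0)**2) = 8/(-3 + 3**2) = 8/(-3 + 9) = 8/6 = 8*(1/6) = 4/3 ≈ 1.3333)
(U + W(G))**2 = (4/3 + (6 + 7**2))**2 = (4/3 + (6 + 49))**2 = (4/3 + 55)**2 = (169/3)**2 = 28561/9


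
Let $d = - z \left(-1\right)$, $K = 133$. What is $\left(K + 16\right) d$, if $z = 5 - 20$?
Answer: $-2235$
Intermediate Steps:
$z = -15$ ($z = 5 - 20 = -15$)
$d = -15$ ($d = \left(-1\right) \left(-15\right) \left(-1\right) = 15 \left(-1\right) = -15$)
$\left(K + 16\right) d = \left(133 + 16\right) \left(-15\right) = 149 \left(-15\right) = -2235$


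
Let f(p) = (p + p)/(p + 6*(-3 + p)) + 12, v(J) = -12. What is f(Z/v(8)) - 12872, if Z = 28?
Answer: -1324566/103 ≈ -12860.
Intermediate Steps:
f(p) = 12 + 2*p/(-18 + 7*p) (f(p) = (2*p)/(p + (-18 + 6*p)) + 12 = (2*p)/(-18 + 7*p) + 12 = 2*p/(-18 + 7*p) + 12 = 12 + 2*p/(-18 + 7*p))
f(Z/v(8)) - 12872 = 2*(-108 + 43*(28/(-12)))/(-18 + 7*(28/(-12))) - 12872 = 2*(-108 + 43*(28*(-1/12)))/(-18 + 7*(28*(-1/12))) - 12872 = 2*(-108 + 43*(-7/3))/(-18 + 7*(-7/3)) - 12872 = 2*(-108 - 301/3)/(-18 - 49/3) - 12872 = 2*(-625/3)/(-103/3) - 12872 = 2*(-3/103)*(-625/3) - 12872 = 1250/103 - 12872 = -1324566/103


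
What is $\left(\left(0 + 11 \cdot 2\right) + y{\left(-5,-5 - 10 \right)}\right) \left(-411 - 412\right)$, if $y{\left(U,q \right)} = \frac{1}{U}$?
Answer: $- \frac{89707}{5} \approx -17941.0$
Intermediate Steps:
$\left(\left(0 + 11 \cdot 2\right) + y{\left(-5,-5 - 10 \right)}\right) \left(-411 - 412\right) = \left(\left(0 + 11 \cdot 2\right) + \frac{1}{-5}\right) \left(-411 - 412\right) = \left(\left(0 + 22\right) - \frac{1}{5}\right) \left(-823\right) = \left(22 - \frac{1}{5}\right) \left(-823\right) = \frac{109}{5} \left(-823\right) = - \frac{89707}{5}$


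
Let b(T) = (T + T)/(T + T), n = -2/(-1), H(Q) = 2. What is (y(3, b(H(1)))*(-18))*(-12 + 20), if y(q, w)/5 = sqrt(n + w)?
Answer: -720*sqrt(3) ≈ -1247.1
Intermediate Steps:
n = 2 (n = -2*(-1) = 2)
b(T) = 1 (b(T) = (2*T)/((2*T)) = (2*T)*(1/(2*T)) = 1)
y(q, w) = 5*sqrt(2 + w)
(y(3, b(H(1)))*(-18))*(-12 + 20) = ((5*sqrt(2 + 1))*(-18))*(-12 + 20) = ((5*sqrt(3))*(-18))*8 = -90*sqrt(3)*8 = -720*sqrt(3)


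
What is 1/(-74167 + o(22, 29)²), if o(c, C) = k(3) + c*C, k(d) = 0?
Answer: 1/332877 ≈ 3.0041e-6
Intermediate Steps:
o(c, C) = C*c (o(c, C) = 0 + c*C = 0 + C*c = C*c)
1/(-74167 + o(22, 29)²) = 1/(-74167 + (29*22)²) = 1/(-74167 + 638²) = 1/(-74167 + 407044) = 1/332877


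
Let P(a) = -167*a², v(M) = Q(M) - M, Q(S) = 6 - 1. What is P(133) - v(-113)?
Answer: -2954181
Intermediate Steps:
Q(S) = 5
v(M) = 5 - M
P(133) - v(-113) = -167*133² - (5 - 1*(-113)) = -167*17689 - (5 + 113) = -2954063 - 1*118 = -2954063 - 118 = -2954181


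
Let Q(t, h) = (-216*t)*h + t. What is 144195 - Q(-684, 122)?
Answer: -17879889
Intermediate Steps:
Q(t, h) = t - 216*h*t (Q(t, h) = -216*h*t + t = t - 216*h*t)
144195 - Q(-684, 122) = 144195 - (-684)*(1 - 216*122) = 144195 - (-684)*(1 - 26352) = 144195 - (-684)*(-26351) = 144195 - 1*18024084 = 144195 - 18024084 = -17879889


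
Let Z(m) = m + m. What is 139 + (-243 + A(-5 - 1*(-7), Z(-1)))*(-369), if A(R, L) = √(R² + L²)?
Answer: 89806 - 738*√2 ≈ 88762.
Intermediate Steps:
Z(m) = 2*m
A(R, L) = √(L² + R²)
139 + (-243 + A(-5 - 1*(-7), Z(-1)))*(-369) = 139 + (-243 + √((2*(-1))² + (-5 - 1*(-7))²))*(-369) = 139 + (-243 + √((-2)² + (-5 + 7)²))*(-369) = 139 + (-243 + √(4 + 2²))*(-369) = 139 + (-243 + √(4 + 4))*(-369) = 139 + (-243 + √8)*(-369) = 139 + (-243 + 2*√2)*(-369) = 139 + (89667 - 738*√2) = 89806 - 738*√2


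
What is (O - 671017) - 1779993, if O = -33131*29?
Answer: -3411809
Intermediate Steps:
O = -960799
(O - 671017) - 1779993 = (-960799 - 671017) - 1779993 = -1631816 - 1779993 = -3411809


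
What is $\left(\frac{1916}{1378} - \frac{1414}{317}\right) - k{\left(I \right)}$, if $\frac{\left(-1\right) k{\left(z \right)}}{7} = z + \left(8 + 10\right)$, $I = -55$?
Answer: $- \frac{57239527}{218413} \approx -262.07$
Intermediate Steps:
$k{\left(z \right)} = -126 - 7 z$ ($k{\left(z \right)} = - 7 \left(z + \left(8 + 10\right)\right) = - 7 \left(z + 18\right) = - 7 \left(18 + z\right) = -126 - 7 z$)
$\left(\frac{1916}{1378} - \frac{1414}{317}\right) - k{\left(I \right)} = \left(\frac{1916}{1378} - \frac{1414}{317}\right) - \left(-126 - -385\right) = \left(1916 \cdot \frac{1}{1378} - \frac{1414}{317}\right) - \left(-126 + 385\right) = \left(\frac{958}{689} - \frac{1414}{317}\right) - 259 = - \frac{670560}{218413} - 259 = - \frac{57239527}{218413}$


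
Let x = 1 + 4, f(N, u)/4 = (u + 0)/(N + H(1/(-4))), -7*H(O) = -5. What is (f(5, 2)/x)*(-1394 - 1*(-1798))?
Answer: 2828/25 ≈ 113.12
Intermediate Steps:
H(O) = 5/7 (H(O) = -⅐*(-5) = 5/7)
f(N, u) = 4*u/(5/7 + N) (f(N, u) = 4*((u + 0)/(N + 5/7)) = 4*(u/(5/7 + N)) = 4*u/(5/7 + N))
x = 5
(f(5, 2)/x)*(-1394 - 1*(-1798)) = ((28*2/(5 + 7*5))/5)*(-1394 - 1*(-1798)) = ((28*2/(5 + 35))*(⅕))*(-1394 + 1798) = ((28*2/40)*(⅕))*404 = ((28*2*(1/40))*(⅕))*404 = ((7/5)*(⅕))*404 = (7/25)*404 = 2828/25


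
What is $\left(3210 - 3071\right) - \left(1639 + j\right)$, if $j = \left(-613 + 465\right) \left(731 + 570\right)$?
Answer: $191048$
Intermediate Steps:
$j = -192548$ ($j = \left(-148\right) 1301 = -192548$)
$\left(3210 - 3071\right) - \left(1639 + j\right) = \left(3210 - 3071\right) - -190909 = 139 + \left(-1639 + 192548\right) = 139 + 190909 = 191048$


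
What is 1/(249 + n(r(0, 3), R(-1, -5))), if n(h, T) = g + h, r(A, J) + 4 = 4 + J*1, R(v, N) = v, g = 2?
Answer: 1/254 ≈ 0.0039370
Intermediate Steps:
r(A, J) = J (r(A, J) = -4 + (4 + J*1) = -4 + (4 + J) = J)
n(h, T) = 2 + h
1/(249 + n(r(0, 3), R(-1, -5))) = 1/(249 + (2 + 3)) = 1/(249 + 5) = 1/254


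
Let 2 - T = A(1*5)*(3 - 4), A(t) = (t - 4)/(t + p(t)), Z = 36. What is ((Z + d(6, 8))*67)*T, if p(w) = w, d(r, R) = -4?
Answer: 22512/5 ≈ 4502.4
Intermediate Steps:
A(t) = (-4 + t)/(2*t) (A(t) = (t - 4)/(t + t) = (-4 + t)/((2*t)) = (-4 + t)*(1/(2*t)) = (-4 + t)/(2*t))
T = 21/10 (T = 2 - (-4 + 1*5)/(2*((1*5)))*(3 - 4) = 2 - (½)*(-4 + 5)/5*(-1) = 2 - (½)*(⅕)*1*(-1) = 2 - (-1)/10 = 2 - 1*(-⅒) = 2 + ⅒ = 21/10 ≈ 2.1000)
((Z + d(6, 8))*67)*T = ((36 - 4)*67)*(21/10) = (32*67)*(21/10) = 2144*(21/10) = 22512/5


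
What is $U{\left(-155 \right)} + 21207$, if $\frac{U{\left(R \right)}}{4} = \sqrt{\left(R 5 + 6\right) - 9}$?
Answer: $21207 + 4 i \sqrt{778} \approx 21207.0 + 111.57 i$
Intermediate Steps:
$U{\left(R \right)} = 4 \sqrt{-3 + 5 R}$ ($U{\left(R \right)} = 4 \sqrt{\left(R 5 + 6\right) - 9} = 4 \sqrt{\left(5 R + 6\right) - 9} = 4 \sqrt{\left(6 + 5 R\right) - 9} = 4 \sqrt{-3 + 5 R}$)
$U{\left(-155 \right)} + 21207 = 4 \sqrt{-3 + 5 \left(-155\right)} + 21207 = 4 \sqrt{-3 - 775} + 21207 = 4 \sqrt{-778} + 21207 = 4 i \sqrt{778} + 21207 = 21207 + 4 i \sqrt{778}$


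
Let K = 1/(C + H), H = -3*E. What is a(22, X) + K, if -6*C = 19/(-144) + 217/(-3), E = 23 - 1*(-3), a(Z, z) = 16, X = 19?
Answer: 910448/56957 ≈ 15.985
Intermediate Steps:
E = 26 (E = 23 + 3 = 26)
H = -78 (H = -3*26 = -78)
C = 10435/864 (C = -(19/(-144) + 217/(-3))/6 = -(19*(-1/144) + 217*(-⅓))/6 = -(-19/144 - 217/3)/6 = -⅙*(-10435/144) = 10435/864 ≈ 12.078)
K = -864/56957 (K = 1/(10435/864 - 78) = 1/(-56957/864) = -864/56957 ≈ -0.015169)
a(22, X) + K = 16 - 864/56957 = 910448/56957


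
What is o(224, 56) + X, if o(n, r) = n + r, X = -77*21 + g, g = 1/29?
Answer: -38772/29 ≈ -1337.0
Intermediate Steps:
g = 1/29 ≈ 0.034483
X = -46892/29 (X = -77*21 + 1/29 = -1617 + 1/29 = -46892/29 ≈ -1617.0)
o(224, 56) + X = (224 + 56) - 46892/29 = 280 - 46892/29 = -38772/29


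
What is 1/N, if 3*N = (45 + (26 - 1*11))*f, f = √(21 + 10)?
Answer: √31/620 ≈ 0.0089803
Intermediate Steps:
f = √31 ≈ 5.5678
N = 20*√31 (N = ((45 + (26 - 1*11))*√31)/3 = ((45 + (26 - 11))*√31)/3 = ((45 + 15)*√31)/3 = (60*√31)/3 = 20*√31 ≈ 111.36)
1/N = 1/(20*√31) = √31/620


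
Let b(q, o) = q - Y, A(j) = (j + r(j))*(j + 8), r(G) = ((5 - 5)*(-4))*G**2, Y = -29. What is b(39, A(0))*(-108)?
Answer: -7344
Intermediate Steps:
r(G) = 0 (r(G) = (0*(-4))*G**2 = 0*G**2 = 0)
A(j) = j*(8 + j) (A(j) = (j + 0)*(j + 8) = j*(8 + j))
b(q, o) = 29 + q (b(q, o) = q - 1*(-29) = q + 29 = 29 + q)
b(39, A(0))*(-108) = (29 + 39)*(-108) = 68*(-108) = -7344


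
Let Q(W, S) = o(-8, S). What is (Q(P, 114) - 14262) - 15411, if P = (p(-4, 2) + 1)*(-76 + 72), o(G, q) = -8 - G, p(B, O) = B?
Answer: -29673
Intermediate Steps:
P = 12 (P = (-4 + 1)*(-76 + 72) = -3*(-4) = 12)
Q(W, S) = 0 (Q(W, S) = -8 - 1*(-8) = -8 + 8 = 0)
(Q(P, 114) - 14262) - 15411 = (0 - 14262) - 15411 = -14262 - 15411 = -29673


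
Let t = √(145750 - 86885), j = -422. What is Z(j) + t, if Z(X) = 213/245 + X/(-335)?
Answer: 34949/16415 + √58865 ≈ 244.75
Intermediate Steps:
t = √58865 ≈ 242.62
Z(X) = 213/245 - X/335 (Z(X) = 213*(1/245) + X*(-1/335) = 213/245 - X/335)
Z(j) + t = (213/245 - 1/335*(-422)) + √58865 = (213/245 + 422/335) + √58865 = 34949/16415 + √58865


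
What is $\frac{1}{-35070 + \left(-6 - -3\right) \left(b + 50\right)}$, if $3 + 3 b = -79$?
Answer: $- \frac{1}{35138} \approx -2.8459 \cdot 10^{-5}$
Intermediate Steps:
$b = - \frac{82}{3}$ ($b = -1 + \frac{1}{3} \left(-79\right) = -1 - \frac{79}{3} = - \frac{82}{3} \approx -27.333$)
$\frac{1}{-35070 + \left(-6 - -3\right) \left(b + 50\right)} = \frac{1}{-35070 + \left(-6 - -3\right) \left(- \frac{82}{3} + 50\right)} = \frac{1}{-35070 + \left(-6 + 3\right) \frac{68}{3}} = \frac{1}{-35070 - 68} = \frac{1}{-35138} = - \frac{1}{35138}$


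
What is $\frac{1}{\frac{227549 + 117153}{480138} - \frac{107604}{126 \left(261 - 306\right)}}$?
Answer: $\frac{3601035}{70924907} \approx 0.050772$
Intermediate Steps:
$\frac{1}{\frac{227549 + 117153}{480138} - \frac{107604}{126 \left(261 - 306\right)}} = \frac{1}{344702 \cdot \frac{1}{480138} - \frac{107604}{126 \left(-45\right)}} = \frac{1}{\frac{172351}{240069} - \frac{107604}{-5670}} = \frac{1}{\frac{172351}{240069} - - \frac{854}{45}} = \frac{1}{\frac{172351}{240069} + \frac{854}{45}} = \frac{1}{\frac{70924907}{3601035}} = \frac{3601035}{70924907}$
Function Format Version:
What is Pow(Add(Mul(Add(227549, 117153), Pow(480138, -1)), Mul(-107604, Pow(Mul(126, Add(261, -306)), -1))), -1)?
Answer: Rational(3601035, 70924907) ≈ 0.050772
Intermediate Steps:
Pow(Add(Mul(Add(227549, 117153), Pow(480138, -1)), Mul(-107604, Pow(Mul(126, Add(261, -306)), -1))), -1) = Pow(Add(Mul(344702, Rational(1, 480138)), Mul(-107604, Pow(Mul(126, -45), -1))), -1) = Pow(Add(Rational(172351, 240069), Mul(-107604, Pow(-5670, -1))), -1) = Pow(Add(Rational(172351, 240069), Mul(-107604, Rational(-1, 5670))), -1) = Pow(Add(Rational(172351, 240069), Rational(854, 45)), -1) = Pow(Rational(70924907, 3601035), -1) = Rational(3601035, 70924907)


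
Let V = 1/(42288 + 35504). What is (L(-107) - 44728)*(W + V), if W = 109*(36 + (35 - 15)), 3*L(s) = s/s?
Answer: -63715773599527/233376 ≈ -2.7302e+8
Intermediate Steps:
L(s) = ⅓ (L(s) = (s/s)/3 = (⅓)*1 = ⅓)
V = 1/77792 ≈ 1.2855e-5
W = 6104 (W = 109*(36 + 20) = 109*56 = 6104)
(L(-107) - 44728)*(W + V) = (⅓ - 44728)*(6104 + 1/77792) = -134183/3*474842369/77792 = -63715773599527/233376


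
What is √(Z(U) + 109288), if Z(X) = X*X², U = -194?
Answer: 4*I*√449506 ≈ 2681.8*I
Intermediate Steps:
Z(X) = X³
√(Z(U) + 109288) = √((-194)³ + 109288) = √(-7301384 + 109288) = √(-7192096) = 4*I*√449506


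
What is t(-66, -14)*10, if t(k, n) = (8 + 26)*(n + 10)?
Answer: -1360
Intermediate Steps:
t(k, n) = 340 + 34*n (t(k, n) = 34*(10 + n) = 340 + 34*n)
t(-66, -14)*10 = (340 + 34*(-14))*10 = (340 - 476)*10 = -136*10 = -1360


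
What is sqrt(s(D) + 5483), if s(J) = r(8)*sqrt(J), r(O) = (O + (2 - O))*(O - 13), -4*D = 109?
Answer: sqrt(5483 - 5*I*sqrt(109)) ≈ 74.048 - 0.3525*I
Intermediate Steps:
D = -109/4 (D = -1/4*109 = -109/4 ≈ -27.250)
r(O) = -26 + 2*O (r(O) = 2*(-13 + O) = -26 + 2*O)
s(J) = -10*sqrt(J) (s(J) = (-26 + 2*8)*sqrt(J) = (-26 + 16)*sqrt(J) = -10*sqrt(J))
sqrt(s(D) + 5483) = sqrt(-5*I*sqrt(109) + 5483) = sqrt(5483 - 5*I*sqrt(109))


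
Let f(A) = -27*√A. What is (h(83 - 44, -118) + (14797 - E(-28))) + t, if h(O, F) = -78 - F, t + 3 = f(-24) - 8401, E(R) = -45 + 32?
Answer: 6446 - 54*I*√6 ≈ 6446.0 - 132.27*I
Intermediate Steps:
E(R) = -13
t = -8404 - 54*I*√6 (t = -3 + (-54*I*√6 - 8401) = -3 + (-8401 - 54*I*√6) = -8404 - 54*I*√6 ≈ -8404.0 - 132.27*I)
(h(83 - 44, -118) + (14797 - E(-28))) + t = ((-78 - 1*(-118)) + (14797 - 1*(-13))) + (-8404 - 54*I*√6) = ((-78 + 118) + (14797 + 13)) + (-8404 - 54*I*√6) = (40 + 14810) + (-8404 - 54*I*√6) = 14850 + (-8404 - 54*I*√6) = 6446 - 54*I*√6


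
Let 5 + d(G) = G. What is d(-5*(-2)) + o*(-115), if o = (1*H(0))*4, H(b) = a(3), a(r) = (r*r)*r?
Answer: -12415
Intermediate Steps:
a(r) = r**3 (a(r) = r**2*r = r**3)
H(b) = 27 (H(b) = 3**3 = 27)
d(G) = -5 + G
o = 108 (o = (1*27)*4 = 27*4 = 108)
d(-5*(-2)) + o*(-115) = (-5 - 5*(-2)) + 108*(-115) = (-5 + 10) - 12420 = 5 - 12420 = -12415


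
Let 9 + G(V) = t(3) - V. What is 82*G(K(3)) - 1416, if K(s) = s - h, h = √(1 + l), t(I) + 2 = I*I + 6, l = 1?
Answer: -1334 + 82*√2 ≈ -1218.0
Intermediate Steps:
t(I) = 4 + I² (t(I) = -2 + (I*I + 6) = -2 + (I² + 6) = -2 + (6 + I²) = 4 + I²)
h = √2 (h = √(1 + 1) = √2 ≈ 1.4142)
K(s) = s - √2
G(V) = 4 - V (G(V) = -9 + ((4 + 3²) - V) = -9 + ((4 + 9) - V) = -9 + (13 - V) = 4 - V)
82*G(K(3)) - 1416 = 82*(4 - (3 - √2)) - 1416 = 82*(4 + (-3 + √2)) - 1416 = 82*(1 + √2) - 1416 = (82 + 82*√2) - 1416 = -1334 + 82*√2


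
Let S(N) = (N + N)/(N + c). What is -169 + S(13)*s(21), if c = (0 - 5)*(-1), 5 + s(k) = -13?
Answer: -195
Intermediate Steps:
s(k) = -18 (s(k) = -5 - 13 = -18)
c = 5 (c = -5*(-1) = 5)
S(N) = 2*N/(5 + N) (S(N) = (N + N)/(N + 5) = (2*N)/(5 + N) = 2*N/(5 + N))
-169 + S(13)*s(21) = -169 + (2*13/(5 + 13))*(-18) = -169 + (2*13/18)*(-18) = -169 + (2*13*(1/18))*(-18) = -169 + (13/9)*(-18) = -169 - 26 = -195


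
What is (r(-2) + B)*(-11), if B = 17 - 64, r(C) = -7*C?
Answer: 363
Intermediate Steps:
B = -47
(r(-2) + B)*(-11) = (-7*(-2) - 47)*(-11) = (14 - 47)*(-11) = -33*(-11) = 363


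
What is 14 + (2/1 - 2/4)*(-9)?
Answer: ½ ≈ 0.50000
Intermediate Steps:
14 + (2/1 - 2/4)*(-9) = 14 + (2*1 - 2*¼)*(-9) = 14 + (2 - ½)*(-9) = 14 + (3/2)*(-9) = 14 - 27/2 = ½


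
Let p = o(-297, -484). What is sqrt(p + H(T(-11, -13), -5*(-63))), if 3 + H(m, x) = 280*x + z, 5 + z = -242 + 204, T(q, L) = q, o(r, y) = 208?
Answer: 3*sqrt(9818) ≈ 297.26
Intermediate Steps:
z = -43 (z = -5 + (-242 + 204) = -5 - 38 = -43)
H(m, x) = -46 + 280*x (H(m, x) = -3 + (280*x - 43) = -3 + (-43 + 280*x) = -46 + 280*x)
p = 208
sqrt(p + H(T(-11, -13), -5*(-63))) = sqrt(208 + (-46 + 280*(-5*(-63)))) = sqrt(208 + (-46 + 280*315)) = sqrt(208 + (-46 + 88200)) = sqrt(208 + 88154) = sqrt(88362) = 3*sqrt(9818)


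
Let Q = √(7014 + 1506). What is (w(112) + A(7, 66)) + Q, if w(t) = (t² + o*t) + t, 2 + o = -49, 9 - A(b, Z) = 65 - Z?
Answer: 6954 + 2*√2130 ≈ 7046.3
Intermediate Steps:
A(b, Z) = -56 + Z (A(b, Z) = 9 - (65 - Z) = 9 + (-65 + Z) = -56 + Z)
Q = 2*√2130 (Q = √8520 = 2*√2130 ≈ 92.304)
o = -51 (o = -2 - 49 = -51)
w(t) = t² - 50*t (w(t) = (t² - 51*t) + t = t² - 50*t)
(w(112) + A(7, 66)) + Q = (112*(-50 + 112) + (-56 + 66)) + 2*√2130 = (112*62 + 10) + 2*√2130 = (6944 + 10) + 2*√2130 = 6954 + 2*√2130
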